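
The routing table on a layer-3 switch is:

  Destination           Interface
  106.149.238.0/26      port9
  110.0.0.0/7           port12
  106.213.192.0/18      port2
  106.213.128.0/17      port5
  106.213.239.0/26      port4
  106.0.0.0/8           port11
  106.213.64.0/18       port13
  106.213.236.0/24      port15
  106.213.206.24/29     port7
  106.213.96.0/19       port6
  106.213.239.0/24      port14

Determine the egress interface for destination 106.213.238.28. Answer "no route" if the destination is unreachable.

port2

Routes whose prefix contains 106.213.238.28:
  106.0.0.0/8 (106.0.0.0 - 106.255.255.255) -> port11
  106.213.128.0/17 (106.213.128.0 - 106.213.255.255) -> port5
  106.213.192.0/18 (106.213.192.0 - 106.213.255.255) -> port2
More-specific entries that do NOT match:
  106.213.206.24/29 (106.213.206.24 - 106.213.206.31) does not contain 106.213.238.28
  106.149.238.0/26 (106.149.238.0 - 106.149.238.63) does not contain 106.213.238.28
  106.213.239.0/26 (106.213.239.0 - 106.213.239.63) does not contain 106.213.238.28
  106.213.236.0/24 (106.213.236.0 - 106.213.236.255) does not contain 106.213.238.28
  106.213.239.0/24 (106.213.239.0 - 106.213.239.255) does not contain 106.213.238.28
  106.213.96.0/19 (106.213.96.0 - 106.213.127.255) does not contain 106.213.238.28
Longest matching prefix is /18 -> interface port2.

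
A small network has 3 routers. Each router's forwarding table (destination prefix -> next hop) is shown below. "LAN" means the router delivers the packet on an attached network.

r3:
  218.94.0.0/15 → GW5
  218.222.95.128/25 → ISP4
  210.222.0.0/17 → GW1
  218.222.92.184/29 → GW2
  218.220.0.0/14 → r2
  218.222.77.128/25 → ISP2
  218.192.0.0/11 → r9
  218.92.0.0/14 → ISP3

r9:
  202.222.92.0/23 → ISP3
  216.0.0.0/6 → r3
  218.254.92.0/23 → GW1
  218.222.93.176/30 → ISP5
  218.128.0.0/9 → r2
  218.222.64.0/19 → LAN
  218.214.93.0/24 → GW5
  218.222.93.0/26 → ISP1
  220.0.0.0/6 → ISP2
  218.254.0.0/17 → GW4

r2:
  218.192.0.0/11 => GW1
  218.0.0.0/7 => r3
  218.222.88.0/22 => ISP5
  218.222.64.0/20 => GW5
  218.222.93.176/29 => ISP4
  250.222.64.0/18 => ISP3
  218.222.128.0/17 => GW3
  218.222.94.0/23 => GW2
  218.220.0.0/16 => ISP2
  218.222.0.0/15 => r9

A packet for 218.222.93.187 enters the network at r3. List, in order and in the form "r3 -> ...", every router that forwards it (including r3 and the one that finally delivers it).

r3 -> r2 -> r9

At r3: longest match for 218.222.93.187 is 218.220.0.0/14 -> r2
At r2: longest match for 218.222.93.187 is 218.222.0.0/15 -> r9
At r9: longest match for 218.222.93.187 is 218.222.64.0/19 -> LAN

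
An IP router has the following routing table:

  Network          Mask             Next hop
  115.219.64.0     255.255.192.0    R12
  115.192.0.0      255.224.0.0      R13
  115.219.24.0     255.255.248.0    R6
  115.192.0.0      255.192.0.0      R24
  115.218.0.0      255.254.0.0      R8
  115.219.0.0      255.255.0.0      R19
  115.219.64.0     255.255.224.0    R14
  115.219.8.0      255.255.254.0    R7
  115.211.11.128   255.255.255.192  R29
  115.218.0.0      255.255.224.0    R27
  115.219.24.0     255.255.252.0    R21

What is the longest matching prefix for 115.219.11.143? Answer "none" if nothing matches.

Entries matching 115.219.11.143:
  115.192.0.0/10 (115.192.0.0 - 115.255.255.255)
  115.192.0.0/11 (115.192.0.0 - 115.223.255.255)
  115.218.0.0/15 (115.218.0.0 - 115.219.255.255)
  115.219.0.0/16 (115.219.0.0 - 115.219.255.255)
Most specific is 115.219.0.0/16.

115.219.0.0/16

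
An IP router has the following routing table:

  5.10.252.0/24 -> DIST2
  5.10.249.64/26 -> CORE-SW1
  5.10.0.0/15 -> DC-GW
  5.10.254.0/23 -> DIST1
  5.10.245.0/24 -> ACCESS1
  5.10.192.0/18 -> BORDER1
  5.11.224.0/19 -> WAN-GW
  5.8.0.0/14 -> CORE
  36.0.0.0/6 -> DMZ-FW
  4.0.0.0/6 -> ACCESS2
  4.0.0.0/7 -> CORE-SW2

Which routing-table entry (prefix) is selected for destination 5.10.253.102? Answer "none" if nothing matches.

5.10.192.0/18

Entries matching 5.10.253.102:
  4.0.0.0/6 (4.0.0.0 - 7.255.255.255)
  4.0.0.0/7 (4.0.0.0 - 5.255.255.255)
  5.8.0.0/14 (5.8.0.0 - 5.11.255.255)
  5.10.0.0/15 (5.10.0.0 - 5.11.255.255)
  5.10.192.0/18 (5.10.192.0 - 5.10.255.255)
Most specific is 5.10.192.0/18.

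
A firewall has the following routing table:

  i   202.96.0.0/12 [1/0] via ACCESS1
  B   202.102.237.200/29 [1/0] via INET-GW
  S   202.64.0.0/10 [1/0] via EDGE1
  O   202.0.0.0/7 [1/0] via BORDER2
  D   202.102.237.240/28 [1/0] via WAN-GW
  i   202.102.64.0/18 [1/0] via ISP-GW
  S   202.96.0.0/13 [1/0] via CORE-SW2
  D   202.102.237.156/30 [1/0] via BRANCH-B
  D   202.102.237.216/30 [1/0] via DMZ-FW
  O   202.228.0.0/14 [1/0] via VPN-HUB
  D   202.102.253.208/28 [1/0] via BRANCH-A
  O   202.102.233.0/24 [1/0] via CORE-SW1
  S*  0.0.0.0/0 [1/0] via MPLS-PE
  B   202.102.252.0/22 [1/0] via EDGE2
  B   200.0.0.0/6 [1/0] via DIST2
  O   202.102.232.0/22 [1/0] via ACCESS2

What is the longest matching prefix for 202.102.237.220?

Entries matching 202.102.237.220:
  0.0.0.0/0 (default, matches everything)
  200.0.0.0/6 (200.0.0.0 - 203.255.255.255)
  202.0.0.0/7 (202.0.0.0 - 203.255.255.255)
  202.64.0.0/10 (202.64.0.0 - 202.127.255.255)
  202.96.0.0/12 (202.96.0.0 - 202.111.255.255)
  202.96.0.0/13 (202.96.0.0 - 202.103.255.255)
Most specific is 202.96.0.0/13.

202.96.0.0/13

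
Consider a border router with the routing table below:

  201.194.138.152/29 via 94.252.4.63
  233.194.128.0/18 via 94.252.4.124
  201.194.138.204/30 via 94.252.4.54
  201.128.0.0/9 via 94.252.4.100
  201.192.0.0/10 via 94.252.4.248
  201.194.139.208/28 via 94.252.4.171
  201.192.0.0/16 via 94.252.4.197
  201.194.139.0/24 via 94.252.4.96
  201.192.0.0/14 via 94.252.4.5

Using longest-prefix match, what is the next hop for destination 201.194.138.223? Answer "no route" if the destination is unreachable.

Routes whose prefix contains 201.194.138.223:
  201.128.0.0/9 (201.128.0.0 - 201.255.255.255) -> 94.252.4.100
  201.192.0.0/10 (201.192.0.0 - 201.255.255.255) -> 94.252.4.248
  201.192.0.0/14 (201.192.0.0 - 201.195.255.255) -> 94.252.4.5
More-specific entries that do NOT match:
  201.194.138.204/30 (201.194.138.204 - 201.194.138.207) does not contain 201.194.138.223
  201.194.138.152/29 (201.194.138.152 - 201.194.138.159) does not contain 201.194.138.223
  201.194.139.208/28 (201.194.139.208 - 201.194.139.223) does not contain 201.194.138.223
  201.194.139.0/24 (201.194.139.0 - 201.194.139.255) does not contain 201.194.138.223
  233.194.128.0/18 (233.194.128.0 - 233.194.191.255) does not contain 201.194.138.223
  201.192.0.0/16 (201.192.0.0 - 201.192.255.255) does not contain 201.194.138.223
Longest matching prefix is /14 -> next hop 94.252.4.5.

94.252.4.5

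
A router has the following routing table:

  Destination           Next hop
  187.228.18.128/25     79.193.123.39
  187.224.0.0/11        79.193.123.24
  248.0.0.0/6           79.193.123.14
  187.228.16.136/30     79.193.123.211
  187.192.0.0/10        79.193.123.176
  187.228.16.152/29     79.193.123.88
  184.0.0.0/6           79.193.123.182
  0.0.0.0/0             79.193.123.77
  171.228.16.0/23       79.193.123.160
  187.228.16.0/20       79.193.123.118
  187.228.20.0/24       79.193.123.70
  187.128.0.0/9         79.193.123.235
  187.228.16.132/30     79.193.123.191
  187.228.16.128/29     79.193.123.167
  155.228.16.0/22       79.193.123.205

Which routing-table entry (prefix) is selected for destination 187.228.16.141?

Entries matching 187.228.16.141:
  0.0.0.0/0 (default, matches everything)
  184.0.0.0/6 (184.0.0.0 - 187.255.255.255)
  187.128.0.0/9 (187.128.0.0 - 187.255.255.255)
  187.192.0.0/10 (187.192.0.0 - 187.255.255.255)
  187.224.0.0/11 (187.224.0.0 - 187.255.255.255)
  187.228.16.0/20 (187.228.16.0 - 187.228.31.255)
Most specific is 187.228.16.0/20.

187.228.16.0/20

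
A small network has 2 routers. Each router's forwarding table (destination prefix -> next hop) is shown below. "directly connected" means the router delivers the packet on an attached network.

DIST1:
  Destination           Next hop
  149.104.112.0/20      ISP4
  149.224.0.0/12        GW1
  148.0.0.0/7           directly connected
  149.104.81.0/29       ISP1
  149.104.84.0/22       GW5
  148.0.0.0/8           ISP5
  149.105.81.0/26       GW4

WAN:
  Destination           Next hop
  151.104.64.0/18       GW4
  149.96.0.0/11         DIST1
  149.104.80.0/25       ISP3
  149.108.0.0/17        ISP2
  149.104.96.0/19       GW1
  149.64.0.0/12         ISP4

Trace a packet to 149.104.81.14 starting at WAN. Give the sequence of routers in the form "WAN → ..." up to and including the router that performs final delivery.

WAN → DIST1

At WAN: longest match for 149.104.81.14 is 149.96.0.0/11 -> DIST1
At DIST1: longest match for 149.104.81.14 is 148.0.0.0/7 -> directly connected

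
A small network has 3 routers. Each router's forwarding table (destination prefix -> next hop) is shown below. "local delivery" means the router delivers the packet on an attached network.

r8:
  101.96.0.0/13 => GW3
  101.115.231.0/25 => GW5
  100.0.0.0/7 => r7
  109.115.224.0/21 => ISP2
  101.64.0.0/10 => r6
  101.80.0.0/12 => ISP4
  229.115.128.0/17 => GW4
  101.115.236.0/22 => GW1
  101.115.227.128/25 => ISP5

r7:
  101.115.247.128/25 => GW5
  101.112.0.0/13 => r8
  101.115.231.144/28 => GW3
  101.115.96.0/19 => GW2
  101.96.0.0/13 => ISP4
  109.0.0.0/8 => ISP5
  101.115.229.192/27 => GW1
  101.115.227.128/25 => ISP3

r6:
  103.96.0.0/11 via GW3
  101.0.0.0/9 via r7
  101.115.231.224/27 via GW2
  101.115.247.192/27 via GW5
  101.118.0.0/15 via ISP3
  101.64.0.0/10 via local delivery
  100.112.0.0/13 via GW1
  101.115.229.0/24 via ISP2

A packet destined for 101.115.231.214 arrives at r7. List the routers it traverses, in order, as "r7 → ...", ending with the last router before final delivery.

At r7: longest match for 101.115.231.214 is 101.112.0.0/13 -> r8
At r8: longest match for 101.115.231.214 is 101.64.0.0/10 -> r6
At r6: longest match for 101.115.231.214 is 101.64.0.0/10 -> local delivery

r7 → r8 → r6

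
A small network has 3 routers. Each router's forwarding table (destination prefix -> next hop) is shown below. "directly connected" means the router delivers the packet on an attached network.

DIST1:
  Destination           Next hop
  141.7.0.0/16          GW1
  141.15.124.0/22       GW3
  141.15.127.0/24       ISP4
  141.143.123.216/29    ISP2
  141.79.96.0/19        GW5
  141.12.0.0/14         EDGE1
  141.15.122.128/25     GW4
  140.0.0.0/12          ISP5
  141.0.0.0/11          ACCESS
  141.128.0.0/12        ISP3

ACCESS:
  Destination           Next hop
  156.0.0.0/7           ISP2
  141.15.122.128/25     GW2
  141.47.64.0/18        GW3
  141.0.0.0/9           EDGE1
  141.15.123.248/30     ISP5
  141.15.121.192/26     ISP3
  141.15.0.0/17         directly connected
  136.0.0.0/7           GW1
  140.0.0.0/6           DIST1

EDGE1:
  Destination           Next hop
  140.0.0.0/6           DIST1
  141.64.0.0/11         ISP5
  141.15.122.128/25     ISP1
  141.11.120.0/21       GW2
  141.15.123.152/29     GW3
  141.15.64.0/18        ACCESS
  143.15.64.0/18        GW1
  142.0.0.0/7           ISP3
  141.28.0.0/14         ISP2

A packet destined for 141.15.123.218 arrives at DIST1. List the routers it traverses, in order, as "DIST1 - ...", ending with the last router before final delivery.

DIST1 - EDGE1 - ACCESS

At DIST1: longest match for 141.15.123.218 is 141.12.0.0/14 -> EDGE1
At EDGE1: longest match for 141.15.123.218 is 141.15.64.0/18 -> ACCESS
At ACCESS: longest match for 141.15.123.218 is 141.15.0.0/17 -> directly connected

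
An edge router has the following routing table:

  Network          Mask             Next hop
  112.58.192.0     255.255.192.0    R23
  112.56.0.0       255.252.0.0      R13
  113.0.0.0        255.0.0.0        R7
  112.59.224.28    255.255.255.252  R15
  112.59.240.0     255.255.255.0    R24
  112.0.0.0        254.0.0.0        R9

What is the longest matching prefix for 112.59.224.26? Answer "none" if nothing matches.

112.56.0.0/14

Entries matching 112.59.224.26:
  112.0.0.0/7 (112.0.0.0 - 113.255.255.255)
  112.56.0.0/14 (112.56.0.0 - 112.59.255.255)
Most specific is 112.56.0.0/14.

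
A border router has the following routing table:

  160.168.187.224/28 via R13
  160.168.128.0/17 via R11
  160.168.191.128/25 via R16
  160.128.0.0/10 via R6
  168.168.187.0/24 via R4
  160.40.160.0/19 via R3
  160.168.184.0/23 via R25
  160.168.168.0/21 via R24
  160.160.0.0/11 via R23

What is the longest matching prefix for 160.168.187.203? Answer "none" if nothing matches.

Entries matching 160.168.187.203:
  160.128.0.0/10 (160.128.0.0 - 160.191.255.255)
  160.160.0.0/11 (160.160.0.0 - 160.191.255.255)
  160.168.128.0/17 (160.168.128.0 - 160.168.255.255)
Most specific is 160.168.128.0/17.

160.168.128.0/17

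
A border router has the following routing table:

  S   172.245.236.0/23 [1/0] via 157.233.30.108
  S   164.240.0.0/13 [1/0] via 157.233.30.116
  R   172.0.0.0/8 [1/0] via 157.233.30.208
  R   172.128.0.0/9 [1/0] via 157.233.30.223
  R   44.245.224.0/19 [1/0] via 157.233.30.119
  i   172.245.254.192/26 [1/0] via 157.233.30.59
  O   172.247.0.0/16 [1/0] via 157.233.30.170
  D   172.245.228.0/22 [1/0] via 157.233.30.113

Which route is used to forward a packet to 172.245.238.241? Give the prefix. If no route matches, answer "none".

Entries matching 172.245.238.241:
  172.0.0.0/8 (172.0.0.0 - 172.255.255.255)
  172.128.0.0/9 (172.128.0.0 - 172.255.255.255)
Most specific is 172.128.0.0/9.

172.128.0.0/9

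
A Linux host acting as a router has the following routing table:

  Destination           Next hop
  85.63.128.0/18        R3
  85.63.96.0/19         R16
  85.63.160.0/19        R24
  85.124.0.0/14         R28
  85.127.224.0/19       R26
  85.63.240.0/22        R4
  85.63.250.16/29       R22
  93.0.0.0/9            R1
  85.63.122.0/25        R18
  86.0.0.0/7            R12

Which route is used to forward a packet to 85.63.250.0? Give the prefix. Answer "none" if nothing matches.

85.63.250.0 is outside every listed prefix and there is no default route.

none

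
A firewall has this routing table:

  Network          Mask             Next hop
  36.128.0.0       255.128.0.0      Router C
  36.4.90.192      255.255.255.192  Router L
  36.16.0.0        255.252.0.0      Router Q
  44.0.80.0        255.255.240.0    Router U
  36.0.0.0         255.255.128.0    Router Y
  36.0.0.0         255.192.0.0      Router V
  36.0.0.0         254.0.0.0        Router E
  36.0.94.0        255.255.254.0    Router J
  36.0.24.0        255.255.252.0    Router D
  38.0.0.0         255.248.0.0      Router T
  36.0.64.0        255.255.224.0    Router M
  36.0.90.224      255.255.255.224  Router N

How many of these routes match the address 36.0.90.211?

4

Prefixes containing 36.0.90.211:
  36.0.0.0/7 (36.0.0.0 - 37.255.255.255)
  36.0.0.0/10 (36.0.0.0 - 36.63.255.255)
  36.0.0.0/17 (36.0.0.0 - 36.0.127.255)
  36.0.64.0/19 (36.0.64.0 - 36.0.95.255)
Total matching entries: 4.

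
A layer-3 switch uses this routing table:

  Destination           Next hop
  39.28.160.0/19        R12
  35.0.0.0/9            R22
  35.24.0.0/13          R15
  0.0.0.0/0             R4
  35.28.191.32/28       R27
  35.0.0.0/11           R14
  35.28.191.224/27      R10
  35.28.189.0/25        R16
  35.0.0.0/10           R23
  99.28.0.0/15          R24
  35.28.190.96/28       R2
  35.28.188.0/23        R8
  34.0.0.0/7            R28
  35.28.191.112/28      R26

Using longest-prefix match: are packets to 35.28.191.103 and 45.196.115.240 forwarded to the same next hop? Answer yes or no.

no

35.28.191.103: longest match 35.24.0.0/13 -> R15
45.196.115.240: longest match 0.0.0.0/0 -> R4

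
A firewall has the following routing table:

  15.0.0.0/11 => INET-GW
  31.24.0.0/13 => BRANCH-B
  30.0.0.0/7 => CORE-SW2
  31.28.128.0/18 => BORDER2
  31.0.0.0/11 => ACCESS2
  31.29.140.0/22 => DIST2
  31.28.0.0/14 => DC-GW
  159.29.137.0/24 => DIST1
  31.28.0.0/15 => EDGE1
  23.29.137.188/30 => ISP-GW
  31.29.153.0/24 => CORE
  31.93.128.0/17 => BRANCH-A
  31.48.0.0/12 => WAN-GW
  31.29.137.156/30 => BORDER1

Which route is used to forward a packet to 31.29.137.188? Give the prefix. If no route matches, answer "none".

31.28.0.0/15

Entries matching 31.29.137.188:
  30.0.0.0/7 (30.0.0.0 - 31.255.255.255)
  31.0.0.0/11 (31.0.0.0 - 31.31.255.255)
  31.24.0.0/13 (31.24.0.0 - 31.31.255.255)
  31.28.0.0/14 (31.28.0.0 - 31.31.255.255)
  31.28.0.0/15 (31.28.0.0 - 31.29.255.255)
Most specific is 31.28.0.0/15.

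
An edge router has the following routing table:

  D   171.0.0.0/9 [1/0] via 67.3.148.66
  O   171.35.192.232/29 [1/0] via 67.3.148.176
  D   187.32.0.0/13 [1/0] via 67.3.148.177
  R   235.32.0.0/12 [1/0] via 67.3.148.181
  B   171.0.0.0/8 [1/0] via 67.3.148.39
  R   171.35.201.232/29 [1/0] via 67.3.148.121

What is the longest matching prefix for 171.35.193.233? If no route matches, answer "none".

171.0.0.0/9

Entries matching 171.35.193.233:
  171.0.0.0/8 (171.0.0.0 - 171.255.255.255)
  171.0.0.0/9 (171.0.0.0 - 171.127.255.255)
Most specific is 171.0.0.0/9.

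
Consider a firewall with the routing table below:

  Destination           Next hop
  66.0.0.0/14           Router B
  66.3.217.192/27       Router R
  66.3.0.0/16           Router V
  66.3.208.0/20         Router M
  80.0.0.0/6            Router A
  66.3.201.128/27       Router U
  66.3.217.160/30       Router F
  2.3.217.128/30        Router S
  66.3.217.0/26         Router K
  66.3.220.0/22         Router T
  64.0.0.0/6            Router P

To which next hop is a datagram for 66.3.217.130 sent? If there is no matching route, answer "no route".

Router M

Routes whose prefix contains 66.3.217.130:
  64.0.0.0/6 (64.0.0.0 - 67.255.255.255) -> Router P
  66.0.0.0/14 (66.0.0.0 - 66.3.255.255) -> Router B
  66.3.0.0/16 (66.3.0.0 - 66.3.255.255) -> Router V
  66.3.208.0/20 (66.3.208.0 - 66.3.223.255) -> Router M
More-specific entries that do NOT match:
  66.3.217.160/30 (66.3.217.160 - 66.3.217.163) does not contain 66.3.217.130
  2.3.217.128/30 (2.3.217.128 - 2.3.217.131) does not contain 66.3.217.130
  66.3.217.192/27 (66.3.217.192 - 66.3.217.223) does not contain 66.3.217.130
  66.3.201.128/27 (66.3.201.128 - 66.3.201.159) does not contain 66.3.217.130
  66.3.217.0/26 (66.3.217.0 - 66.3.217.63) does not contain 66.3.217.130
  66.3.220.0/22 (66.3.220.0 - 66.3.223.255) does not contain 66.3.217.130
Longest matching prefix is /20 -> next hop Router M.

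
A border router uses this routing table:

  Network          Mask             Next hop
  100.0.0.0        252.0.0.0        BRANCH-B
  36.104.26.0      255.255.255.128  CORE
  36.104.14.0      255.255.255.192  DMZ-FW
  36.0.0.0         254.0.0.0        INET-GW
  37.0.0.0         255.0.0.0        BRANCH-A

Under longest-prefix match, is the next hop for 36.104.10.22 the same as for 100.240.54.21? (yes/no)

36.104.10.22: longest match 36.0.0.0/7 -> INET-GW
100.240.54.21: longest match 100.0.0.0/6 -> BRANCH-B

no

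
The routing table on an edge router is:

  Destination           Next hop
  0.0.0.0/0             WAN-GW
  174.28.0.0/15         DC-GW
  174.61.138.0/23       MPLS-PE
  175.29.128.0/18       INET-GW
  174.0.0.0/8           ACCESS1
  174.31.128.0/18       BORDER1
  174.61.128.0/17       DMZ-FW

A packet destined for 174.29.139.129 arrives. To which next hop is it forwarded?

Routes whose prefix contains 174.29.139.129:
  0.0.0.0/0 (default, matches everything) -> WAN-GW
  174.0.0.0/8 (174.0.0.0 - 174.255.255.255) -> ACCESS1
  174.28.0.0/15 (174.28.0.0 - 174.29.255.255) -> DC-GW
More-specific entries that do NOT match:
  174.61.138.0/23 (174.61.138.0 - 174.61.139.255) does not contain 174.29.139.129
  175.29.128.0/18 (175.29.128.0 - 175.29.191.255) does not contain 174.29.139.129
  174.31.128.0/18 (174.31.128.0 - 174.31.191.255) does not contain 174.29.139.129
  174.61.128.0/17 (174.61.128.0 - 174.61.255.255) does not contain 174.29.139.129
Longest matching prefix is /15 -> next hop DC-GW.

DC-GW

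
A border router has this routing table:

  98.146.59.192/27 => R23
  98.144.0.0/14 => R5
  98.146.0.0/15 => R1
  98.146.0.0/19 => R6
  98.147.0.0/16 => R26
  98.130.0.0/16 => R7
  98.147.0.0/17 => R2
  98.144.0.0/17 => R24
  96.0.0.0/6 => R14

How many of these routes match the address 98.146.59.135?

Prefixes containing 98.146.59.135:
  96.0.0.0/6 (96.0.0.0 - 99.255.255.255)
  98.144.0.0/14 (98.144.0.0 - 98.147.255.255)
  98.146.0.0/15 (98.146.0.0 - 98.147.255.255)
Total matching entries: 3.

3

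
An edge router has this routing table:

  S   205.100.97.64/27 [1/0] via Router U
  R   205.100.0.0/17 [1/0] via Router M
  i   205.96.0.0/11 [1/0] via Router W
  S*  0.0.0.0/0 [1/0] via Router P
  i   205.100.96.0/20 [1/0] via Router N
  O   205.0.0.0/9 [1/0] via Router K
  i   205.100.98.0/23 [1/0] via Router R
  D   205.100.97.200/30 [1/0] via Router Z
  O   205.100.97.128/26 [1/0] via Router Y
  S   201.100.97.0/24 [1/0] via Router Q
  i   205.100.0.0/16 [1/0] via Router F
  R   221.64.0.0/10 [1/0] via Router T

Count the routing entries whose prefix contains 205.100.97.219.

6

Prefixes containing 205.100.97.219:
  0.0.0.0/0 (default, matches everything)
  205.0.0.0/9 (205.0.0.0 - 205.127.255.255)
  205.96.0.0/11 (205.96.0.0 - 205.127.255.255)
  205.100.0.0/16 (205.100.0.0 - 205.100.255.255)
  205.100.0.0/17 (205.100.0.0 - 205.100.127.255)
  205.100.96.0/20 (205.100.96.0 - 205.100.111.255)
Total matching entries: 6.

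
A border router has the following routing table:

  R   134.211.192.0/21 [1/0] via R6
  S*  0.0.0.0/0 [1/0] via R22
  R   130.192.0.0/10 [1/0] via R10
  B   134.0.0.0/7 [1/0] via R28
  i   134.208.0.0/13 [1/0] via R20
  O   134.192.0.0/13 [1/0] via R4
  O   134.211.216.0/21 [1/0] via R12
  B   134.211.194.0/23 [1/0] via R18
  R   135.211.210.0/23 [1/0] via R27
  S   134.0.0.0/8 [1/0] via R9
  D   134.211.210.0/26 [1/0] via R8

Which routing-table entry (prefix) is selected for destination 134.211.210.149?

134.208.0.0/13

Entries matching 134.211.210.149:
  0.0.0.0/0 (default, matches everything)
  134.0.0.0/7 (134.0.0.0 - 135.255.255.255)
  134.0.0.0/8 (134.0.0.0 - 134.255.255.255)
  134.208.0.0/13 (134.208.0.0 - 134.215.255.255)
Most specific is 134.208.0.0/13.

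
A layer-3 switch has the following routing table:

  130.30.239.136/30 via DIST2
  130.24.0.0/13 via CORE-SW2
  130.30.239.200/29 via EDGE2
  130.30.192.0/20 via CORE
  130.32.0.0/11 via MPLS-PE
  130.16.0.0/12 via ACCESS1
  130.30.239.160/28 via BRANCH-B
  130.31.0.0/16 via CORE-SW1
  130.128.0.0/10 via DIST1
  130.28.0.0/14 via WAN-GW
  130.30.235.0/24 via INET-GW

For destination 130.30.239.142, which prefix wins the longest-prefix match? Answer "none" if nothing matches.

130.28.0.0/14

Entries matching 130.30.239.142:
  130.16.0.0/12 (130.16.0.0 - 130.31.255.255)
  130.24.0.0/13 (130.24.0.0 - 130.31.255.255)
  130.28.0.0/14 (130.28.0.0 - 130.31.255.255)
Most specific is 130.28.0.0/14.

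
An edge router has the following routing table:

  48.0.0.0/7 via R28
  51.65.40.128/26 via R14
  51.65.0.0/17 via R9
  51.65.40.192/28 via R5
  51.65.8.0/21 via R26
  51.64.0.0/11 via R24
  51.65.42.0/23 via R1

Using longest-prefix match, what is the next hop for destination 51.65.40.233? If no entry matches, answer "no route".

R9

Routes whose prefix contains 51.65.40.233:
  51.64.0.0/11 (51.64.0.0 - 51.95.255.255) -> R24
  51.65.0.0/17 (51.65.0.0 - 51.65.127.255) -> R9
More-specific entries that do NOT match:
  51.65.40.192/28 (51.65.40.192 - 51.65.40.207) does not contain 51.65.40.233
  51.65.40.128/26 (51.65.40.128 - 51.65.40.191) does not contain 51.65.40.233
  51.65.42.0/23 (51.65.42.0 - 51.65.43.255) does not contain 51.65.40.233
  51.65.8.0/21 (51.65.8.0 - 51.65.15.255) does not contain 51.65.40.233
Longest matching prefix is /17 -> next hop R9.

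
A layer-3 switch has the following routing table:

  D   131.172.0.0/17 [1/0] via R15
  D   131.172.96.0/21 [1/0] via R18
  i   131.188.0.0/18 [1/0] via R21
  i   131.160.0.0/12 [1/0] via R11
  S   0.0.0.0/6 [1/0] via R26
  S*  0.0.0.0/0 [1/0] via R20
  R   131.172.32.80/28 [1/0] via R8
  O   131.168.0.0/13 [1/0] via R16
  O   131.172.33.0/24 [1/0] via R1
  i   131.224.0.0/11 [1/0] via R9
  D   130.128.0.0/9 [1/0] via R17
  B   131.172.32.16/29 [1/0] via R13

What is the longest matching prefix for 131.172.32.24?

Entries matching 131.172.32.24:
  0.0.0.0/0 (default, matches everything)
  131.160.0.0/12 (131.160.0.0 - 131.175.255.255)
  131.168.0.0/13 (131.168.0.0 - 131.175.255.255)
  131.172.0.0/17 (131.172.0.0 - 131.172.127.255)
Most specific is 131.172.0.0/17.

131.172.0.0/17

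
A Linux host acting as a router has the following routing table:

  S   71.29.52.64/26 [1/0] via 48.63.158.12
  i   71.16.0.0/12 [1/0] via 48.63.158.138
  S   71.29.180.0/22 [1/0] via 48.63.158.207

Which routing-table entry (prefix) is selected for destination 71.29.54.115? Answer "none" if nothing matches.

Entries matching 71.29.54.115:
  71.16.0.0/12 (71.16.0.0 - 71.31.255.255)
Most specific is 71.16.0.0/12.

71.16.0.0/12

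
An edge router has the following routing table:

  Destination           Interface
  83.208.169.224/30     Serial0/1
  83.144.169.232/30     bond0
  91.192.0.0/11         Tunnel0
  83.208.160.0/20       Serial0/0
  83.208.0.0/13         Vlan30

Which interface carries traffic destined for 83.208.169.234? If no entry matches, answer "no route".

Routes whose prefix contains 83.208.169.234:
  83.208.0.0/13 (83.208.0.0 - 83.215.255.255) -> Vlan30
  83.208.160.0/20 (83.208.160.0 - 83.208.175.255) -> Serial0/0
More-specific entries that do NOT match:
  83.208.169.224/30 (83.208.169.224 - 83.208.169.227) does not contain 83.208.169.234
  83.144.169.232/30 (83.144.169.232 - 83.144.169.235) does not contain 83.208.169.234
Longest matching prefix is /20 -> interface Serial0/0.

Serial0/0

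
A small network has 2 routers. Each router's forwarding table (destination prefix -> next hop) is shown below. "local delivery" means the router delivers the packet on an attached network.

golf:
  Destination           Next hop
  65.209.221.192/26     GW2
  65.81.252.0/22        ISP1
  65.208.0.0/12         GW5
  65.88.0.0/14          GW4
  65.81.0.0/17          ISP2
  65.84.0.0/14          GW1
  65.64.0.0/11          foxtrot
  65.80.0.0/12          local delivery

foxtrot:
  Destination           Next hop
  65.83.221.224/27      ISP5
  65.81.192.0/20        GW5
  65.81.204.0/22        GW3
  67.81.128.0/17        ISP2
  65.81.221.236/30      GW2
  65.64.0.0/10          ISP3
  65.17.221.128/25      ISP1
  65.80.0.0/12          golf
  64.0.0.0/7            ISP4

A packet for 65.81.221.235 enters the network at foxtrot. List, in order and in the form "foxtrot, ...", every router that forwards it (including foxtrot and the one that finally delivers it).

foxtrot, golf

At foxtrot: longest match for 65.81.221.235 is 65.80.0.0/12 -> golf
At golf: longest match for 65.81.221.235 is 65.80.0.0/12 -> local delivery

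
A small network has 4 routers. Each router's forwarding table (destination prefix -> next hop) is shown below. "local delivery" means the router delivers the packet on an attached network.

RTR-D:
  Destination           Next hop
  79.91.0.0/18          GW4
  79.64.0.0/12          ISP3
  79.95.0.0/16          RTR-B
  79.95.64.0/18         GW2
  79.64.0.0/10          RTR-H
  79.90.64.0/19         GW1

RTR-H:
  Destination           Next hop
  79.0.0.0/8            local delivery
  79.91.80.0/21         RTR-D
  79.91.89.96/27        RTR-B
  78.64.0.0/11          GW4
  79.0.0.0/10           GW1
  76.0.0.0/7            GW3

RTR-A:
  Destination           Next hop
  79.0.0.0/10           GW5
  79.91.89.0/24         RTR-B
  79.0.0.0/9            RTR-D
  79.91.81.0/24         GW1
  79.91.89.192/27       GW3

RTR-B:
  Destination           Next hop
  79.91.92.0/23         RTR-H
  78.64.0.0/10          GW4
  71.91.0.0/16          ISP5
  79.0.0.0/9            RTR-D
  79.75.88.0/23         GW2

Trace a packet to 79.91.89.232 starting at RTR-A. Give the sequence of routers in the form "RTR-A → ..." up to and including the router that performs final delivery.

At RTR-A: longest match for 79.91.89.232 is 79.91.89.0/24 -> RTR-B
At RTR-B: longest match for 79.91.89.232 is 79.0.0.0/9 -> RTR-D
At RTR-D: longest match for 79.91.89.232 is 79.64.0.0/10 -> RTR-H
At RTR-H: longest match for 79.91.89.232 is 79.0.0.0/8 -> local delivery

RTR-A → RTR-B → RTR-D → RTR-H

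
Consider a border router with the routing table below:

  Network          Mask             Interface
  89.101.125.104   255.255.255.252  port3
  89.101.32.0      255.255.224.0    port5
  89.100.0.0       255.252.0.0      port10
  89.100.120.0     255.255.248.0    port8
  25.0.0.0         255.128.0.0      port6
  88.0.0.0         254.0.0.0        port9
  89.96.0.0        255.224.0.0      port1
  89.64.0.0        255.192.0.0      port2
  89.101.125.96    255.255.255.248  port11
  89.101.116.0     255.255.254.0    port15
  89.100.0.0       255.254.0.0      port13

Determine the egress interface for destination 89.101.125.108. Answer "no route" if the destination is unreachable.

Routes whose prefix contains 89.101.125.108:
  88.0.0.0/7 (88.0.0.0 - 89.255.255.255) -> port9
  89.64.0.0/10 (89.64.0.0 - 89.127.255.255) -> port2
  89.96.0.0/11 (89.96.0.0 - 89.127.255.255) -> port1
  89.100.0.0/14 (89.100.0.0 - 89.103.255.255) -> port10
  89.100.0.0/15 (89.100.0.0 - 89.101.255.255) -> port13
More-specific entries that do NOT match:
  89.101.125.104/30 (89.101.125.104 - 89.101.125.107) does not contain 89.101.125.108
  89.101.125.96/29 (89.101.125.96 - 89.101.125.103) does not contain 89.101.125.108
  89.101.116.0/23 (89.101.116.0 - 89.101.117.255) does not contain 89.101.125.108
  89.100.120.0/21 (89.100.120.0 - 89.100.127.255) does not contain 89.101.125.108
  89.101.32.0/19 (89.101.32.0 - 89.101.63.255) does not contain 89.101.125.108
Longest matching prefix is /15 -> interface port13.

port13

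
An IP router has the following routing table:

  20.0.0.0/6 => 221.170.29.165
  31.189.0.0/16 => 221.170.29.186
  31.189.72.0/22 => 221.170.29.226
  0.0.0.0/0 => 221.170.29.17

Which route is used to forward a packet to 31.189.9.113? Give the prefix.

Entries matching 31.189.9.113:
  0.0.0.0/0 (default, matches everything)
  31.189.0.0/16 (31.189.0.0 - 31.189.255.255)
Most specific is 31.189.0.0/16.

31.189.0.0/16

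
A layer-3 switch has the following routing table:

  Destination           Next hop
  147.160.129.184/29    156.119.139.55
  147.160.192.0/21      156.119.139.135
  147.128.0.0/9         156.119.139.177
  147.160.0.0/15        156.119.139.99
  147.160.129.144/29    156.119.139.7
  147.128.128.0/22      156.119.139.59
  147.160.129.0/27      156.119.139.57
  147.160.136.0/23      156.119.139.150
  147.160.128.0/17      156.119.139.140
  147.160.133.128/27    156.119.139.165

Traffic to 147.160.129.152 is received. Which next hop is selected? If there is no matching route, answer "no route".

Routes whose prefix contains 147.160.129.152:
  147.128.0.0/9 (147.128.0.0 - 147.255.255.255) -> 156.119.139.177
  147.160.0.0/15 (147.160.0.0 - 147.161.255.255) -> 156.119.139.99
  147.160.128.0/17 (147.160.128.0 - 147.160.255.255) -> 156.119.139.140
More-specific entries that do NOT match:
  147.160.129.184/29 (147.160.129.184 - 147.160.129.191) does not contain 147.160.129.152
  147.160.129.144/29 (147.160.129.144 - 147.160.129.151) does not contain 147.160.129.152
  147.160.129.0/27 (147.160.129.0 - 147.160.129.31) does not contain 147.160.129.152
  147.160.133.128/27 (147.160.133.128 - 147.160.133.159) does not contain 147.160.129.152
  147.160.136.0/23 (147.160.136.0 - 147.160.137.255) does not contain 147.160.129.152
  147.128.128.0/22 (147.128.128.0 - 147.128.131.255) does not contain 147.160.129.152
  147.160.192.0/21 (147.160.192.0 - 147.160.199.255) does not contain 147.160.129.152
Longest matching prefix is /17 -> next hop 156.119.139.140.

156.119.139.140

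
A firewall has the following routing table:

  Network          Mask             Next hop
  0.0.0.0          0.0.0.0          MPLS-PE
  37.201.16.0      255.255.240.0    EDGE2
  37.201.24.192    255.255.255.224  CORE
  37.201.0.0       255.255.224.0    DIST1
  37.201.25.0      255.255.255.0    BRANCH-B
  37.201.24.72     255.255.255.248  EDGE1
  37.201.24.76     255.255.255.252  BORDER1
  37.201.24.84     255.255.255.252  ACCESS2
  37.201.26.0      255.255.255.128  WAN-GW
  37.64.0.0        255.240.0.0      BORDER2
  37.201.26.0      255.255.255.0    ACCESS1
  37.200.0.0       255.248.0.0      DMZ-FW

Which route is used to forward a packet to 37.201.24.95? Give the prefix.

37.201.16.0/20

Entries matching 37.201.24.95:
  0.0.0.0/0 (default, matches everything)
  37.200.0.0/13 (37.200.0.0 - 37.207.255.255)
  37.201.0.0/19 (37.201.0.0 - 37.201.31.255)
  37.201.16.0/20 (37.201.16.0 - 37.201.31.255)
Most specific is 37.201.16.0/20.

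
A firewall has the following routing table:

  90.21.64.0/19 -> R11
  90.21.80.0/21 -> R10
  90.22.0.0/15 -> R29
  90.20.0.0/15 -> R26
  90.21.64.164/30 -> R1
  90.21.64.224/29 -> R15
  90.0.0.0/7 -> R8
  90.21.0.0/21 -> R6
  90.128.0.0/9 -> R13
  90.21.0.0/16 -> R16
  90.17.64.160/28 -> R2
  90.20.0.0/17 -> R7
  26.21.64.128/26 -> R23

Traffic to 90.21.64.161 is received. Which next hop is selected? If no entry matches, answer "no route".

Routes whose prefix contains 90.21.64.161:
  90.0.0.0/7 (90.0.0.0 - 91.255.255.255) -> R8
  90.20.0.0/15 (90.20.0.0 - 90.21.255.255) -> R26
  90.21.0.0/16 (90.21.0.0 - 90.21.255.255) -> R16
  90.21.64.0/19 (90.21.64.0 - 90.21.95.255) -> R11
More-specific entries that do NOT match:
  90.21.64.164/30 (90.21.64.164 - 90.21.64.167) does not contain 90.21.64.161
  90.21.64.224/29 (90.21.64.224 - 90.21.64.231) does not contain 90.21.64.161
  90.17.64.160/28 (90.17.64.160 - 90.17.64.175) does not contain 90.21.64.161
  26.21.64.128/26 (26.21.64.128 - 26.21.64.191) does not contain 90.21.64.161
  90.21.80.0/21 (90.21.80.0 - 90.21.87.255) does not contain 90.21.64.161
  90.21.0.0/21 (90.21.0.0 - 90.21.7.255) does not contain 90.21.64.161
Longest matching prefix is /19 -> next hop R11.

R11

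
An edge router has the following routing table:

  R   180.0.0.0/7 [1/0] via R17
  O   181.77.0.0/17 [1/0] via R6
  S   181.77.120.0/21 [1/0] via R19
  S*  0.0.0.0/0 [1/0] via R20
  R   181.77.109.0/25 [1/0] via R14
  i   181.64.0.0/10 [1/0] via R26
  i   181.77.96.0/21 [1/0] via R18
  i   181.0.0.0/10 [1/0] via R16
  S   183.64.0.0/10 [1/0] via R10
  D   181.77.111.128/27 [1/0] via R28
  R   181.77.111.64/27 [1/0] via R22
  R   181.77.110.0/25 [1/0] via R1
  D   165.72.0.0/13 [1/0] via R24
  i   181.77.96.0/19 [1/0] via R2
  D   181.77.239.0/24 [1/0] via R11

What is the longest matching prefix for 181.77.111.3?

181.77.96.0/19

Entries matching 181.77.111.3:
  0.0.0.0/0 (default, matches everything)
  180.0.0.0/7 (180.0.0.0 - 181.255.255.255)
  181.64.0.0/10 (181.64.0.0 - 181.127.255.255)
  181.77.0.0/17 (181.77.0.0 - 181.77.127.255)
  181.77.96.0/19 (181.77.96.0 - 181.77.127.255)
Most specific is 181.77.96.0/19.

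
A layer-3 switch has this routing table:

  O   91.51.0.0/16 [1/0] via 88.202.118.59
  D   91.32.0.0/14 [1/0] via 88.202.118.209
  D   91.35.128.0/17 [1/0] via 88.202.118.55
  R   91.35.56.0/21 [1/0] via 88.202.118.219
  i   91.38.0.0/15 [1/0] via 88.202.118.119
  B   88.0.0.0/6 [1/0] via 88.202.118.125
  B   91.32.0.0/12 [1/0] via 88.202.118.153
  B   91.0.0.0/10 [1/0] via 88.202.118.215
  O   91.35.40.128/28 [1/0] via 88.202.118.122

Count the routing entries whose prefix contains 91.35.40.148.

4

Prefixes containing 91.35.40.148:
  88.0.0.0/6 (88.0.0.0 - 91.255.255.255)
  91.0.0.0/10 (91.0.0.0 - 91.63.255.255)
  91.32.0.0/12 (91.32.0.0 - 91.47.255.255)
  91.32.0.0/14 (91.32.0.0 - 91.35.255.255)
Total matching entries: 4.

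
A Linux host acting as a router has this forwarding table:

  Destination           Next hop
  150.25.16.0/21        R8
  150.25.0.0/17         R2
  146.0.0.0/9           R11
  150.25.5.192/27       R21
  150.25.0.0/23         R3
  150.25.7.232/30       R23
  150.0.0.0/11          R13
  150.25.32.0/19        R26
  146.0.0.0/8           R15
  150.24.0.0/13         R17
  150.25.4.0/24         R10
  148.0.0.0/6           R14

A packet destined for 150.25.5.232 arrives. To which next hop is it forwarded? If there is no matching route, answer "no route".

Routes whose prefix contains 150.25.5.232:
  148.0.0.0/6 (148.0.0.0 - 151.255.255.255) -> R14
  150.0.0.0/11 (150.0.0.0 - 150.31.255.255) -> R13
  150.24.0.0/13 (150.24.0.0 - 150.31.255.255) -> R17
  150.25.0.0/17 (150.25.0.0 - 150.25.127.255) -> R2
More-specific entries that do NOT match:
  150.25.7.232/30 (150.25.7.232 - 150.25.7.235) does not contain 150.25.5.232
  150.25.5.192/27 (150.25.5.192 - 150.25.5.223) does not contain 150.25.5.232
  150.25.4.0/24 (150.25.4.0 - 150.25.4.255) does not contain 150.25.5.232
  150.25.0.0/23 (150.25.0.0 - 150.25.1.255) does not contain 150.25.5.232
  150.25.16.0/21 (150.25.16.0 - 150.25.23.255) does not contain 150.25.5.232
  150.25.32.0/19 (150.25.32.0 - 150.25.63.255) does not contain 150.25.5.232
Longest matching prefix is /17 -> next hop R2.

R2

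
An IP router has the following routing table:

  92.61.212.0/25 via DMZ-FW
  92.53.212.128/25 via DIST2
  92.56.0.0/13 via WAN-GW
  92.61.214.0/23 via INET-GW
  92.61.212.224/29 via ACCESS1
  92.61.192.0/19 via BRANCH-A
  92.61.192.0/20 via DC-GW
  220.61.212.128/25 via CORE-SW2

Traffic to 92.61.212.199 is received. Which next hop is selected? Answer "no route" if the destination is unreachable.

BRANCH-A

Routes whose prefix contains 92.61.212.199:
  92.56.0.0/13 (92.56.0.0 - 92.63.255.255) -> WAN-GW
  92.61.192.0/19 (92.61.192.0 - 92.61.223.255) -> BRANCH-A
More-specific entries that do NOT match:
  92.61.212.224/29 (92.61.212.224 - 92.61.212.231) does not contain 92.61.212.199
  92.61.212.0/25 (92.61.212.0 - 92.61.212.127) does not contain 92.61.212.199
  92.53.212.128/25 (92.53.212.128 - 92.53.212.255) does not contain 92.61.212.199
  220.61.212.128/25 (220.61.212.128 - 220.61.212.255) does not contain 92.61.212.199
  92.61.214.0/23 (92.61.214.0 - 92.61.215.255) does not contain 92.61.212.199
  92.61.192.0/20 (92.61.192.0 - 92.61.207.255) does not contain 92.61.212.199
Longest matching prefix is /19 -> next hop BRANCH-A.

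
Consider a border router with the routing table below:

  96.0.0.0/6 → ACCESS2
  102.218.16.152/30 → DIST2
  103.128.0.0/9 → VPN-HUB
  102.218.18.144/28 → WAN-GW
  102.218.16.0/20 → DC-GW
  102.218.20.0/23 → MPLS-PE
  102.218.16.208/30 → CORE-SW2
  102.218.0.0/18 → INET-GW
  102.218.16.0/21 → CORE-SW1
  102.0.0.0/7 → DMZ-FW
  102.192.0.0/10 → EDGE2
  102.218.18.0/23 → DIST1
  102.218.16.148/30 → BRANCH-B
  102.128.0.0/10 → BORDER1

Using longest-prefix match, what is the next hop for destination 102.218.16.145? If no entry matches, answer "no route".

CORE-SW1

Routes whose prefix contains 102.218.16.145:
  102.0.0.0/7 (102.0.0.0 - 103.255.255.255) -> DMZ-FW
  102.192.0.0/10 (102.192.0.0 - 102.255.255.255) -> EDGE2
  102.218.0.0/18 (102.218.0.0 - 102.218.63.255) -> INET-GW
  102.218.16.0/20 (102.218.16.0 - 102.218.31.255) -> DC-GW
  102.218.16.0/21 (102.218.16.0 - 102.218.23.255) -> CORE-SW1
More-specific entries that do NOT match:
  102.218.16.152/30 (102.218.16.152 - 102.218.16.155) does not contain 102.218.16.145
  102.218.16.208/30 (102.218.16.208 - 102.218.16.211) does not contain 102.218.16.145
  102.218.16.148/30 (102.218.16.148 - 102.218.16.151) does not contain 102.218.16.145
  102.218.18.144/28 (102.218.18.144 - 102.218.18.159) does not contain 102.218.16.145
  102.218.20.0/23 (102.218.20.0 - 102.218.21.255) does not contain 102.218.16.145
  102.218.18.0/23 (102.218.18.0 - 102.218.19.255) does not contain 102.218.16.145
Longest matching prefix is /21 -> next hop CORE-SW1.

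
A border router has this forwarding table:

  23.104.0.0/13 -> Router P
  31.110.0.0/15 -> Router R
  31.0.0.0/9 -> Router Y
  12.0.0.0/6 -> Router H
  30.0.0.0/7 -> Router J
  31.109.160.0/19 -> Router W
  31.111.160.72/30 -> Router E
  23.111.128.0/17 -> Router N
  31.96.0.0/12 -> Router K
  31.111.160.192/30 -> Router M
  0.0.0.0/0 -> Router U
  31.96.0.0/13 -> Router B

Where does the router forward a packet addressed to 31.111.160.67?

Routes whose prefix contains 31.111.160.67:
  0.0.0.0/0 (default, matches everything) -> Router U
  30.0.0.0/7 (30.0.0.0 - 31.255.255.255) -> Router J
  31.0.0.0/9 (31.0.0.0 - 31.127.255.255) -> Router Y
  31.96.0.0/12 (31.96.0.0 - 31.111.255.255) -> Router K
  31.110.0.0/15 (31.110.0.0 - 31.111.255.255) -> Router R
More-specific entries that do NOT match:
  31.111.160.72/30 (31.111.160.72 - 31.111.160.75) does not contain 31.111.160.67
  31.111.160.192/30 (31.111.160.192 - 31.111.160.195) does not contain 31.111.160.67
  31.109.160.0/19 (31.109.160.0 - 31.109.191.255) does not contain 31.111.160.67
  23.111.128.0/17 (23.111.128.0 - 23.111.255.255) does not contain 31.111.160.67
Longest matching prefix is /15 -> next hop Router R.

Router R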